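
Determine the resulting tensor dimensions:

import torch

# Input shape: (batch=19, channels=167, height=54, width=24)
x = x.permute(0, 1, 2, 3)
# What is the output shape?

Input shape: (19, 167, 54, 24)
Output shape: (19, 167, 54, 24)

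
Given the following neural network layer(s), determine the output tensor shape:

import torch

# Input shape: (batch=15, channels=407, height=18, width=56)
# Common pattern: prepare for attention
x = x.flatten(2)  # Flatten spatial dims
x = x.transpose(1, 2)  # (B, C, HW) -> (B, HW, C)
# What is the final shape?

Input shape: (15, 407, 18, 56)
  -> after flatten(2): (15, 407, 1008)
Output shape: (15, 1008, 407)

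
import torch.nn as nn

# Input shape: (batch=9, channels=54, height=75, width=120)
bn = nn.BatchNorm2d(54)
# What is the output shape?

Input shape: (9, 54, 75, 120)
Output shape: (9, 54, 75, 120)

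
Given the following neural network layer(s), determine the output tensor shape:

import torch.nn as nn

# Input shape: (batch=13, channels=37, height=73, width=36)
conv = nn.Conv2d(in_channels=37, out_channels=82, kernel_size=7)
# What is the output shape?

Input shape: (13, 37, 73, 36)
Output shape: (13, 82, 67, 30)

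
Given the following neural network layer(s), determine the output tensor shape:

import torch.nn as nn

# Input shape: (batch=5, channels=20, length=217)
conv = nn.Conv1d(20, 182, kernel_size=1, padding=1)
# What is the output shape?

Input shape: (5, 20, 217)
Output shape: (5, 182, 219)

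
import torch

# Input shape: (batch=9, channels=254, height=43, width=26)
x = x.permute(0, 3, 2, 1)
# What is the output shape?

Input shape: (9, 254, 43, 26)
Output shape: (9, 26, 43, 254)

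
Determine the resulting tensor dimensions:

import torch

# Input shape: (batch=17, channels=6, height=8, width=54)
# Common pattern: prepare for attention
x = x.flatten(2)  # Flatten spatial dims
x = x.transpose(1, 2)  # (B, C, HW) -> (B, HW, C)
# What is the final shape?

Input shape: (17, 6, 8, 54)
  -> after flatten(2): (17, 6, 432)
Output shape: (17, 432, 6)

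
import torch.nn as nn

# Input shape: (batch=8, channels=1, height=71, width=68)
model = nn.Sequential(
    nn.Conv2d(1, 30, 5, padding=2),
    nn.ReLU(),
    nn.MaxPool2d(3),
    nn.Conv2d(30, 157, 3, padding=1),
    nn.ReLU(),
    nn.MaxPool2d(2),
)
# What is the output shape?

Input shape: (8, 1, 71, 68)
  -> after first Conv2d: (8, 30, 71, 68)
  -> after first MaxPool2d: (8, 30, 23, 22)
  -> after second Conv2d: (8, 157, 23, 22)
Output shape: (8, 157, 11, 11)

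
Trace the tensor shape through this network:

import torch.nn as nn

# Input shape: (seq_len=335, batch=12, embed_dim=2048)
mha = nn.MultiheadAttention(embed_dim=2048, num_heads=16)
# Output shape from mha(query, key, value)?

Input shape: (335, 12, 2048)
Output shape: (335, 12, 2048)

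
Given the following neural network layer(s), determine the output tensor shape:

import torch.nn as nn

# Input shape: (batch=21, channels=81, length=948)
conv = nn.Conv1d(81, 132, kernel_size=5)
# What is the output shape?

Input shape: (21, 81, 948)
Output shape: (21, 132, 944)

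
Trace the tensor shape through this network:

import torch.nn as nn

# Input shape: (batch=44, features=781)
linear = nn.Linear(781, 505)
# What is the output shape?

Input shape: (44, 781)
Output shape: (44, 505)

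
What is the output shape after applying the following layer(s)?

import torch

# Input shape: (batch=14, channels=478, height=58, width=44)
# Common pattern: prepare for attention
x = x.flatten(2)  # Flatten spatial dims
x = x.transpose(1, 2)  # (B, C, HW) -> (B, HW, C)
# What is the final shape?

Input shape: (14, 478, 58, 44)
  -> after flatten(2): (14, 478, 2552)
Output shape: (14, 2552, 478)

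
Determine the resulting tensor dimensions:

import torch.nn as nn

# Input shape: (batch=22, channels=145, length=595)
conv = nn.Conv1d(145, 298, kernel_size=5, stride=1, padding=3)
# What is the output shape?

Input shape: (22, 145, 595)
Output shape: (22, 298, 597)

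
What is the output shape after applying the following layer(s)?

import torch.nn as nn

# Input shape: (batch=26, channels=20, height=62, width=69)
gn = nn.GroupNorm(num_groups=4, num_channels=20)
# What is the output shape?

Input shape: (26, 20, 62, 69)
Output shape: (26, 20, 62, 69)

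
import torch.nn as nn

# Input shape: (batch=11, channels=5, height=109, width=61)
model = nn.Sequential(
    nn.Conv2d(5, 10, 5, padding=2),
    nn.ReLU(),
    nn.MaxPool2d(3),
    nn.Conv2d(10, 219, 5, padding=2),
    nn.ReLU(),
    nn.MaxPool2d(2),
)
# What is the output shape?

Input shape: (11, 5, 109, 61)
  -> after first Conv2d: (11, 10, 109, 61)
  -> after first MaxPool2d: (11, 10, 36, 20)
  -> after second Conv2d: (11, 219, 36, 20)
Output shape: (11, 219, 18, 10)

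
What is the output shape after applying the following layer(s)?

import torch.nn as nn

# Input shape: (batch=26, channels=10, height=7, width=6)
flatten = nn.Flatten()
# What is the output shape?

Input shape: (26, 10, 7, 6)
Output shape: (26, 420)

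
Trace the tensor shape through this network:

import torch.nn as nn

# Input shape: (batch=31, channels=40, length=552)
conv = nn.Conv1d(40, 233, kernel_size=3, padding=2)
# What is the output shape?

Input shape: (31, 40, 552)
Output shape: (31, 233, 554)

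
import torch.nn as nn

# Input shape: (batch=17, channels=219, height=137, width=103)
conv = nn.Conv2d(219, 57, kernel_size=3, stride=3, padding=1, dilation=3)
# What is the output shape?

Input shape: (17, 219, 137, 103)
Output shape: (17, 57, 45, 33)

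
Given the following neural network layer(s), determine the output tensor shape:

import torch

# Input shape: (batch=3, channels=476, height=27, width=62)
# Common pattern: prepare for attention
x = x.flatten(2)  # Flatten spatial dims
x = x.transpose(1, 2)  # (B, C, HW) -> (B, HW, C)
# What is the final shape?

Input shape: (3, 476, 27, 62)
  -> after flatten(2): (3, 476, 1674)
Output shape: (3, 1674, 476)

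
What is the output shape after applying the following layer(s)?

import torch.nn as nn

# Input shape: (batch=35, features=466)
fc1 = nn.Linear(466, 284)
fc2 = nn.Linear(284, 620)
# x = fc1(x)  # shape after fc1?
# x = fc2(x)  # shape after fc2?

Input shape: (35, 466)
  -> after fc1: (35, 284)
Output shape: (35, 620)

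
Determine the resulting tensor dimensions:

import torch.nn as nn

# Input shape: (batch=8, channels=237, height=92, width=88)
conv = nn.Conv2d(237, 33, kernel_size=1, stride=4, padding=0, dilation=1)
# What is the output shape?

Input shape: (8, 237, 92, 88)
Output shape: (8, 33, 23, 22)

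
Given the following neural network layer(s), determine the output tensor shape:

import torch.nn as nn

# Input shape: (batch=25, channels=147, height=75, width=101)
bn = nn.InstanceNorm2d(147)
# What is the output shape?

Input shape: (25, 147, 75, 101)
Output shape: (25, 147, 75, 101)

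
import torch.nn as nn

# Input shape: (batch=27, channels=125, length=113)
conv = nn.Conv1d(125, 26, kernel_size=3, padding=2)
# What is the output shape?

Input shape: (27, 125, 113)
Output shape: (27, 26, 115)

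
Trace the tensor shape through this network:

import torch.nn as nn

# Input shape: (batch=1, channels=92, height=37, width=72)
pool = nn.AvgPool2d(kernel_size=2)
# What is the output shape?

Input shape: (1, 92, 37, 72)
Output shape: (1, 92, 18, 36)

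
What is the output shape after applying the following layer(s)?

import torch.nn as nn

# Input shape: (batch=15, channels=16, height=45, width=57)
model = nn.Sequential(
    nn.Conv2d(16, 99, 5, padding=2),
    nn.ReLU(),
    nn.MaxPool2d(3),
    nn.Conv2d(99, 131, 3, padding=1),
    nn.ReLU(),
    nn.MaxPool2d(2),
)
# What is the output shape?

Input shape: (15, 16, 45, 57)
  -> after first Conv2d: (15, 99, 45, 57)
  -> after first MaxPool2d: (15, 99, 15, 19)
  -> after second Conv2d: (15, 131, 15, 19)
Output shape: (15, 131, 7, 9)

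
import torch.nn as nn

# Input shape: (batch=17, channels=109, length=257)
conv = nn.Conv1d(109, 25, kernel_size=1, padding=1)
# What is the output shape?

Input shape: (17, 109, 257)
Output shape: (17, 25, 259)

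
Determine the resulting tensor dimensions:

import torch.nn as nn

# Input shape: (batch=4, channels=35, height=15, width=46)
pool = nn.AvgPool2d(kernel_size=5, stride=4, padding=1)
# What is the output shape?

Input shape: (4, 35, 15, 46)
Output shape: (4, 35, 4, 11)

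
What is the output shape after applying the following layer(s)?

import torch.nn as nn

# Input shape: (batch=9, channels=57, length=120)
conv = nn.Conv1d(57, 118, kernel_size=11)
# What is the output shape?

Input shape: (9, 57, 120)
Output shape: (9, 118, 110)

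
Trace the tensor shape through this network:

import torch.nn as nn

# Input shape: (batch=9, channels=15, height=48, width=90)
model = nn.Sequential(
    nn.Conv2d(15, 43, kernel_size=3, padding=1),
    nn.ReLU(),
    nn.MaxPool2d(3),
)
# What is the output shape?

Input shape: (9, 15, 48, 90)
  -> after Conv2d: (9, 43, 48, 90)
  -> after ReLU: (9, 43, 48, 90)
Output shape: (9, 43, 16, 30)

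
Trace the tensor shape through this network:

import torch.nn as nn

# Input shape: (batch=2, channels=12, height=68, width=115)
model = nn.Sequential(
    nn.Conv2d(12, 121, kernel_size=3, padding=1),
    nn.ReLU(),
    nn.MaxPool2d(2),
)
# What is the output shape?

Input shape: (2, 12, 68, 115)
  -> after Conv2d: (2, 121, 68, 115)
  -> after ReLU: (2, 121, 68, 115)
Output shape: (2, 121, 34, 57)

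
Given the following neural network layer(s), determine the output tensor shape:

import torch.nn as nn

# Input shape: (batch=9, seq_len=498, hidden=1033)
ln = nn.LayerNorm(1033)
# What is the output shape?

Input shape: (9, 498, 1033)
Output shape: (9, 498, 1033)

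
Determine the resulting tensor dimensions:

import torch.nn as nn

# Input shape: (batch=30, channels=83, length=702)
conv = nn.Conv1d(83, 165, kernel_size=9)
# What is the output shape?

Input shape: (30, 83, 702)
Output shape: (30, 165, 694)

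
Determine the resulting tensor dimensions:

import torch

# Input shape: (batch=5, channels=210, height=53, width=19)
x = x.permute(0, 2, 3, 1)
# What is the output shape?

Input shape: (5, 210, 53, 19)
Output shape: (5, 53, 19, 210)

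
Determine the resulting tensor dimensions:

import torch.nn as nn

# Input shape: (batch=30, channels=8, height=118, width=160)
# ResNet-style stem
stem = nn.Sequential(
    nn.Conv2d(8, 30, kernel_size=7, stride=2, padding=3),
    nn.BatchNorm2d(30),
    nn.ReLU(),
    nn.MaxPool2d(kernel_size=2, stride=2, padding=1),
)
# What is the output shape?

Input shape: (30, 8, 118, 160)
  -> after Conv2d 7x7 stride=2: (30, 30, 59, 80)
Output shape: (30, 30, 30, 41)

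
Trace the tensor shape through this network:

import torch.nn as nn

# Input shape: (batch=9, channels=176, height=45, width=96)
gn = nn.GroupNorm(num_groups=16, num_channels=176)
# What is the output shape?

Input shape: (9, 176, 45, 96)
Output shape: (9, 176, 45, 96)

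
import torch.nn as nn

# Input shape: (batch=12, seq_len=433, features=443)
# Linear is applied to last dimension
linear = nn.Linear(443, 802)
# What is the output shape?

Input shape: (12, 433, 443)
Output shape: (12, 433, 802)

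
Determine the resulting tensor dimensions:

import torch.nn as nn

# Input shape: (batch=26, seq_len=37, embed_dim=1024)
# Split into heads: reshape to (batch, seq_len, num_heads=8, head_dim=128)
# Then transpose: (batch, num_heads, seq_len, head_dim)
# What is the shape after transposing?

Input shape: (26, 37, 1024)
  -> after reshape: (26, 37, 8, 128)
Output shape: (26, 8, 37, 128)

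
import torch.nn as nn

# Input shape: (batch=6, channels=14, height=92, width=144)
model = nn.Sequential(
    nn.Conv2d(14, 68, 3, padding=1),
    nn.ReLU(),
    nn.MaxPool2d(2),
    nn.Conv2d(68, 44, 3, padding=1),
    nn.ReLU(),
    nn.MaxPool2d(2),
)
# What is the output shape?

Input shape: (6, 14, 92, 144)
  -> after first Conv2d: (6, 68, 92, 144)
  -> after first MaxPool2d: (6, 68, 46, 72)
  -> after second Conv2d: (6, 44, 46, 72)
Output shape: (6, 44, 23, 36)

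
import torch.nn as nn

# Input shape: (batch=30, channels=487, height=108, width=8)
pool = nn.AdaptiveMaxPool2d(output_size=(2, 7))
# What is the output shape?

Input shape: (30, 487, 108, 8)
Output shape: (30, 487, 2, 7)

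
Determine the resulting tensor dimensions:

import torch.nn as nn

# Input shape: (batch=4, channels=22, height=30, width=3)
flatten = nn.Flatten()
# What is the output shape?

Input shape: (4, 22, 30, 3)
Output shape: (4, 1980)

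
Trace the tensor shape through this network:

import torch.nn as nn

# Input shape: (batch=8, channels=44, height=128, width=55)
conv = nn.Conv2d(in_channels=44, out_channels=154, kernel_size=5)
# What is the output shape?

Input shape: (8, 44, 128, 55)
Output shape: (8, 154, 124, 51)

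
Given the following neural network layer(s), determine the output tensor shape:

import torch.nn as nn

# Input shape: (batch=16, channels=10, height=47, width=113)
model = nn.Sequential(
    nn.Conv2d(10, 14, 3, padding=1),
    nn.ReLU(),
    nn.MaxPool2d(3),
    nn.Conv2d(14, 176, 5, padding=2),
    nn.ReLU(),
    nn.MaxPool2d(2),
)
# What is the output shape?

Input shape: (16, 10, 47, 113)
  -> after first Conv2d: (16, 14, 47, 113)
  -> after first MaxPool2d: (16, 14, 15, 37)
  -> after second Conv2d: (16, 176, 15, 37)
Output shape: (16, 176, 7, 18)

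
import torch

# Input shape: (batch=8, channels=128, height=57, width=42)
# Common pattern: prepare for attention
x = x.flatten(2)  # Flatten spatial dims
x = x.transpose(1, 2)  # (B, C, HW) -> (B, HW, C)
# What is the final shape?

Input shape: (8, 128, 57, 42)
  -> after flatten(2): (8, 128, 2394)
Output shape: (8, 2394, 128)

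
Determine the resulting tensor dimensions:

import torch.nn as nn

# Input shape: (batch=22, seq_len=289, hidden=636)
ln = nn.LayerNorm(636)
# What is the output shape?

Input shape: (22, 289, 636)
Output shape: (22, 289, 636)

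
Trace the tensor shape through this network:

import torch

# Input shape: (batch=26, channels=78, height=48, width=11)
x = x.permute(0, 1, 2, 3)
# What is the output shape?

Input shape: (26, 78, 48, 11)
Output shape: (26, 78, 48, 11)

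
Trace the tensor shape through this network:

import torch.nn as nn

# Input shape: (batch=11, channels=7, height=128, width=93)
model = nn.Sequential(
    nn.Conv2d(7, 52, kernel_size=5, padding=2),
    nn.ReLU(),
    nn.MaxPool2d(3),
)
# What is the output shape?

Input shape: (11, 7, 128, 93)
  -> after Conv2d: (11, 52, 128, 93)
  -> after ReLU: (11, 52, 128, 93)
Output shape: (11, 52, 42, 31)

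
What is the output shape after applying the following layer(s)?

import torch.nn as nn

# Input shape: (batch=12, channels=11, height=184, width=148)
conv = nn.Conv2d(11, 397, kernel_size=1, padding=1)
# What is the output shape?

Input shape: (12, 11, 184, 148)
Output shape: (12, 397, 186, 150)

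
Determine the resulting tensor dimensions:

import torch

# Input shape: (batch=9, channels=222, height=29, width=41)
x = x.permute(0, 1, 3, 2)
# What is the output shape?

Input shape: (9, 222, 29, 41)
Output shape: (9, 222, 41, 29)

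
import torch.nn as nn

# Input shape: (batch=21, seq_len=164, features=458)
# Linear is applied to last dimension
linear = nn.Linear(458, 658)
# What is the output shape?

Input shape: (21, 164, 458)
Output shape: (21, 164, 658)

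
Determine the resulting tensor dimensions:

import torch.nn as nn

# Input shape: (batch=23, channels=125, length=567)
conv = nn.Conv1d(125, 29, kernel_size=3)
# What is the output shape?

Input shape: (23, 125, 567)
Output shape: (23, 29, 565)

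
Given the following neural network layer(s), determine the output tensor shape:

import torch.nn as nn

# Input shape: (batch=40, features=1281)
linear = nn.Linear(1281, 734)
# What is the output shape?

Input shape: (40, 1281)
Output shape: (40, 734)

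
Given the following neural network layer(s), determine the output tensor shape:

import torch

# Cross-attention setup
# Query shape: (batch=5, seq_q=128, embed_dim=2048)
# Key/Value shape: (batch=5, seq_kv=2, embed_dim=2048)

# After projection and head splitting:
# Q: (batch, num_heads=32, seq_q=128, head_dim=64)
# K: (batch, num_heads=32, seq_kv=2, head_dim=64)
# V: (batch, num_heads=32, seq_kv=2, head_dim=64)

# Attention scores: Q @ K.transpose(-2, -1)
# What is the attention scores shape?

Input shape: (5, 128, 2048)
Output shape: (5, 32, 128, 2)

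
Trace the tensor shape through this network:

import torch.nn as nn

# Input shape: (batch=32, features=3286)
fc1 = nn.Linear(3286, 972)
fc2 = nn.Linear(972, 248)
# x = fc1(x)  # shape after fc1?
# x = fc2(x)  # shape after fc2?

Input shape: (32, 3286)
  -> after fc1: (32, 972)
Output shape: (32, 248)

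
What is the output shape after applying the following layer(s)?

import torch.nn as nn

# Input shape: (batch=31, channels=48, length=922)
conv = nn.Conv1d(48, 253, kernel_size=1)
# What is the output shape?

Input shape: (31, 48, 922)
Output shape: (31, 253, 922)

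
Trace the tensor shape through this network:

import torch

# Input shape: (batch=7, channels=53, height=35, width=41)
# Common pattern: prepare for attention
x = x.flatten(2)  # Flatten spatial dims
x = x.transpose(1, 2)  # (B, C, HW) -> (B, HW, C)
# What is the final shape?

Input shape: (7, 53, 35, 41)
  -> after flatten(2): (7, 53, 1435)
Output shape: (7, 1435, 53)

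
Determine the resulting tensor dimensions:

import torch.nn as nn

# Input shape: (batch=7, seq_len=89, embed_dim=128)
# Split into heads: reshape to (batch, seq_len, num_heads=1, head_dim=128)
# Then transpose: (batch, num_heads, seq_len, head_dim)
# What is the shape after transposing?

Input shape: (7, 89, 128)
  -> after reshape: (7, 89, 1, 128)
Output shape: (7, 1, 89, 128)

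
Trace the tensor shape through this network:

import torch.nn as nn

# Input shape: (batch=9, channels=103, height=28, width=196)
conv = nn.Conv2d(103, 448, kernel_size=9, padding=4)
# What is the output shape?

Input shape: (9, 103, 28, 196)
Output shape: (9, 448, 28, 196)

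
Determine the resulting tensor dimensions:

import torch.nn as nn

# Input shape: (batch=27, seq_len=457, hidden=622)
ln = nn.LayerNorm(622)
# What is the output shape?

Input shape: (27, 457, 622)
Output shape: (27, 457, 622)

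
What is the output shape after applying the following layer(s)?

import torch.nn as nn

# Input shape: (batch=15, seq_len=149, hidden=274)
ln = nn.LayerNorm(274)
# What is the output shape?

Input shape: (15, 149, 274)
Output shape: (15, 149, 274)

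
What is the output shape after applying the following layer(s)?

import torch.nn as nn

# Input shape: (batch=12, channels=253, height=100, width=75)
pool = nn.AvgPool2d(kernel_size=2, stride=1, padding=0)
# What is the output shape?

Input shape: (12, 253, 100, 75)
Output shape: (12, 253, 99, 74)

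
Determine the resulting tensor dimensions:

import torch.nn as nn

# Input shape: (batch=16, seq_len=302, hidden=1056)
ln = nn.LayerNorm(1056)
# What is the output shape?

Input shape: (16, 302, 1056)
Output shape: (16, 302, 1056)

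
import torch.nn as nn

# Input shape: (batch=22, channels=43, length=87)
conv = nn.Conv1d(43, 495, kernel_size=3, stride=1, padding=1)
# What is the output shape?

Input shape: (22, 43, 87)
Output shape: (22, 495, 87)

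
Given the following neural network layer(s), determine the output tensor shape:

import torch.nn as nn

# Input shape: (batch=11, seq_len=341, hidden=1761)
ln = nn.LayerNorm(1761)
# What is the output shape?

Input shape: (11, 341, 1761)
Output shape: (11, 341, 1761)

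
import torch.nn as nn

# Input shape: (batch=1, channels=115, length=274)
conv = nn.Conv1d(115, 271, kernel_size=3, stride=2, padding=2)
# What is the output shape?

Input shape: (1, 115, 274)
Output shape: (1, 271, 138)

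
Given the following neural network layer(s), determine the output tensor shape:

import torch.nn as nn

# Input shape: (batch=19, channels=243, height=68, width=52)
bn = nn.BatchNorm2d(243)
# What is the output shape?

Input shape: (19, 243, 68, 52)
Output shape: (19, 243, 68, 52)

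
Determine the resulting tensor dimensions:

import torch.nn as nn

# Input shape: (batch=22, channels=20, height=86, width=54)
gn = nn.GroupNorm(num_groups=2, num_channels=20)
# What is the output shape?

Input shape: (22, 20, 86, 54)
Output shape: (22, 20, 86, 54)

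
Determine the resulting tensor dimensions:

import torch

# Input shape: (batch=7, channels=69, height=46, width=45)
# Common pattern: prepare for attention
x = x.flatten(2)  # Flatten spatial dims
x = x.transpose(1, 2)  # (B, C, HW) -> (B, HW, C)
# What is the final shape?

Input shape: (7, 69, 46, 45)
  -> after flatten(2): (7, 69, 2070)
Output shape: (7, 2070, 69)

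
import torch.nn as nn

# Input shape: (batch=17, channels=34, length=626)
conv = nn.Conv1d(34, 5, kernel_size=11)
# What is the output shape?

Input shape: (17, 34, 626)
Output shape: (17, 5, 616)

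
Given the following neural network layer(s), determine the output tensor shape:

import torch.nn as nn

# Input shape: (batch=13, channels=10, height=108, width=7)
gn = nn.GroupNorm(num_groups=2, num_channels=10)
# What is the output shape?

Input shape: (13, 10, 108, 7)
Output shape: (13, 10, 108, 7)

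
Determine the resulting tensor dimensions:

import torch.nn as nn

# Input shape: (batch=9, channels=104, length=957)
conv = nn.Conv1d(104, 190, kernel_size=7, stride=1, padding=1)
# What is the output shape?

Input shape: (9, 104, 957)
Output shape: (9, 190, 953)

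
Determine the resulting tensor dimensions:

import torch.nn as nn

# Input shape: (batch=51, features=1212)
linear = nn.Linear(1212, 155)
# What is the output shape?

Input shape: (51, 1212)
Output shape: (51, 155)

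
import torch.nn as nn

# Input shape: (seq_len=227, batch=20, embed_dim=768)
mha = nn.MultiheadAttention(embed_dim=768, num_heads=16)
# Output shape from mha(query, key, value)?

Input shape: (227, 20, 768)
Output shape: (227, 20, 768)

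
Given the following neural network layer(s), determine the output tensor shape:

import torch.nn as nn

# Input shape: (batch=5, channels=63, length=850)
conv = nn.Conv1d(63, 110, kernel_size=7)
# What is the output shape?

Input shape: (5, 63, 850)
Output shape: (5, 110, 844)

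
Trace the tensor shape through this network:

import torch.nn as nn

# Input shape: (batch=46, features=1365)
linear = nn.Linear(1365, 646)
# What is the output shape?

Input shape: (46, 1365)
Output shape: (46, 646)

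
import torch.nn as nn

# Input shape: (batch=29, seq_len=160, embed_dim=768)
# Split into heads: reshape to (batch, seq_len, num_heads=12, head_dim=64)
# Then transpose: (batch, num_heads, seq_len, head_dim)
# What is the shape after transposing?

Input shape: (29, 160, 768)
  -> after reshape: (29, 160, 12, 64)
Output shape: (29, 12, 160, 64)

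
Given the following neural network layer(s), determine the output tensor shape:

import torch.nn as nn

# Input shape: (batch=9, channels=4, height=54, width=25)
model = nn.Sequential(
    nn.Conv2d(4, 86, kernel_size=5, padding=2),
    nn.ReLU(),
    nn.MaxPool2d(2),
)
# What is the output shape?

Input shape: (9, 4, 54, 25)
  -> after Conv2d: (9, 86, 54, 25)
  -> after ReLU: (9, 86, 54, 25)
Output shape: (9, 86, 27, 12)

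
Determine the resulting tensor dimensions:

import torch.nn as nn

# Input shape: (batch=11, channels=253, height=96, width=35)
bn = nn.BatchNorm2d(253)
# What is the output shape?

Input shape: (11, 253, 96, 35)
Output shape: (11, 253, 96, 35)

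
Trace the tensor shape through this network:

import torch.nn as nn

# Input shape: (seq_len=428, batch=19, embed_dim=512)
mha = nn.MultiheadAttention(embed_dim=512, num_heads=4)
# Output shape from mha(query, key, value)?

Input shape: (428, 19, 512)
Output shape: (428, 19, 512)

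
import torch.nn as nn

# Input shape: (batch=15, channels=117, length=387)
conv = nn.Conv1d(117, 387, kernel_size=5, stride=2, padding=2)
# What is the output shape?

Input shape: (15, 117, 387)
Output shape: (15, 387, 194)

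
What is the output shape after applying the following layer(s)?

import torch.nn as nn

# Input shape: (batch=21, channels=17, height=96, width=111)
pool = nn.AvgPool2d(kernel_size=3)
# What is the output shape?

Input shape: (21, 17, 96, 111)
Output shape: (21, 17, 32, 37)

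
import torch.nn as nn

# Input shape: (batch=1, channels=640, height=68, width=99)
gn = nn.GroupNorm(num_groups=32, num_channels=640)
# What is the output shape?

Input shape: (1, 640, 68, 99)
Output shape: (1, 640, 68, 99)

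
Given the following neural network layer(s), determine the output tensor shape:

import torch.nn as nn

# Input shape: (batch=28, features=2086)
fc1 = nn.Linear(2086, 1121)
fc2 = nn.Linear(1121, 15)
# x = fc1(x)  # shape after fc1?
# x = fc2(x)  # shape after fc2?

Input shape: (28, 2086)
  -> after fc1: (28, 1121)
Output shape: (28, 15)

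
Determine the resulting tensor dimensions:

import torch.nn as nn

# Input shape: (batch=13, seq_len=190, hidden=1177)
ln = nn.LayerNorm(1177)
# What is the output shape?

Input shape: (13, 190, 1177)
Output shape: (13, 190, 1177)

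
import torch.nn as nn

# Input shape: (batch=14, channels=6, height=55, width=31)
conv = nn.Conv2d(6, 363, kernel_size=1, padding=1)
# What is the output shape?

Input shape: (14, 6, 55, 31)
Output shape: (14, 363, 57, 33)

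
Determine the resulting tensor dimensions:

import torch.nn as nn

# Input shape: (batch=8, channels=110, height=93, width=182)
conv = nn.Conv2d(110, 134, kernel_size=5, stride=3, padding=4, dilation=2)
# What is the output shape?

Input shape: (8, 110, 93, 182)
Output shape: (8, 134, 31, 61)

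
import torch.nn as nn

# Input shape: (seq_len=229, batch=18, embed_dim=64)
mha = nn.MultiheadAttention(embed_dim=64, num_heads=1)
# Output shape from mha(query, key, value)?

Input shape: (229, 18, 64)
Output shape: (229, 18, 64)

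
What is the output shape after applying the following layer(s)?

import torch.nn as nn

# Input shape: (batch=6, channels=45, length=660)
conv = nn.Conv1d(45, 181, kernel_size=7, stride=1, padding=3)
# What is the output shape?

Input shape: (6, 45, 660)
Output shape: (6, 181, 660)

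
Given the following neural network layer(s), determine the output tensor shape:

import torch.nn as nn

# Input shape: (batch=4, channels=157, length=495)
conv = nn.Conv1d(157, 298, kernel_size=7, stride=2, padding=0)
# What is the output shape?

Input shape: (4, 157, 495)
Output shape: (4, 298, 245)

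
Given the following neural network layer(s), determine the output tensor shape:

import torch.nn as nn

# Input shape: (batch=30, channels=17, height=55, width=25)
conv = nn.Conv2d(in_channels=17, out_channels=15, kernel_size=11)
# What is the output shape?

Input shape: (30, 17, 55, 25)
Output shape: (30, 15, 45, 15)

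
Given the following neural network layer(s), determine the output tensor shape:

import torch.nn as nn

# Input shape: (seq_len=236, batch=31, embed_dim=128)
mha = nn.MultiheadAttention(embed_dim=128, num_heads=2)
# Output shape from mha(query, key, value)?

Input shape: (236, 31, 128)
Output shape: (236, 31, 128)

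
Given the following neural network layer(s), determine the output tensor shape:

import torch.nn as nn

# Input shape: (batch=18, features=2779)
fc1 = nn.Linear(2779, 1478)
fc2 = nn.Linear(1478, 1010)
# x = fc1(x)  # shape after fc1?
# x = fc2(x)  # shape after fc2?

Input shape: (18, 2779)
  -> after fc1: (18, 1478)
Output shape: (18, 1010)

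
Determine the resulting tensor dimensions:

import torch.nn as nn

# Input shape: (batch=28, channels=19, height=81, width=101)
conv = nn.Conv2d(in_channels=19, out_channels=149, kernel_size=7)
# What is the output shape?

Input shape: (28, 19, 81, 101)
Output shape: (28, 149, 75, 95)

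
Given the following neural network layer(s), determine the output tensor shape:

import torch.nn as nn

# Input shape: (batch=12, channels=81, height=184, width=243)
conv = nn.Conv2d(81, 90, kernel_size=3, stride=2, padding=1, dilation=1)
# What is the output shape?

Input shape: (12, 81, 184, 243)
Output shape: (12, 90, 92, 122)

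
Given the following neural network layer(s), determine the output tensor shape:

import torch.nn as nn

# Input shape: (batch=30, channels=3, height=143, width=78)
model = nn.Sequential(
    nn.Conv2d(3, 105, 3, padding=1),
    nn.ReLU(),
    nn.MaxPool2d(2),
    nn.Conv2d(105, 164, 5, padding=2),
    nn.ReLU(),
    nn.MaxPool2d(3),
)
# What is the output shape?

Input shape: (30, 3, 143, 78)
  -> after first Conv2d: (30, 105, 143, 78)
  -> after first MaxPool2d: (30, 105, 71, 39)
  -> after second Conv2d: (30, 164, 71, 39)
Output shape: (30, 164, 23, 13)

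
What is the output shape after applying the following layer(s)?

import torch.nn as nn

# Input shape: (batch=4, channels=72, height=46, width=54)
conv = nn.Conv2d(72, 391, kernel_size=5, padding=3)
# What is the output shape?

Input shape: (4, 72, 46, 54)
Output shape: (4, 391, 48, 56)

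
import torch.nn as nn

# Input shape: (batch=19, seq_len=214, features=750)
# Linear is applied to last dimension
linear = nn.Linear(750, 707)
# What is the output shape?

Input shape: (19, 214, 750)
Output shape: (19, 214, 707)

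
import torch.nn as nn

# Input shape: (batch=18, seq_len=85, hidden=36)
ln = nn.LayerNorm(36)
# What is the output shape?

Input shape: (18, 85, 36)
Output shape: (18, 85, 36)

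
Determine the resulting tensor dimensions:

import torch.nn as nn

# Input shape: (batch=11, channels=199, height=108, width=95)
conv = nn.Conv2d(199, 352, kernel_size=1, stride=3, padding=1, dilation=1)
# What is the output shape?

Input shape: (11, 199, 108, 95)
Output shape: (11, 352, 37, 33)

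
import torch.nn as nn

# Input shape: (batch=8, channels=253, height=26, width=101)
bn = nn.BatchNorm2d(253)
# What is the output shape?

Input shape: (8, 253, 26, 101)
Output shape: (8, 253, 26, 101)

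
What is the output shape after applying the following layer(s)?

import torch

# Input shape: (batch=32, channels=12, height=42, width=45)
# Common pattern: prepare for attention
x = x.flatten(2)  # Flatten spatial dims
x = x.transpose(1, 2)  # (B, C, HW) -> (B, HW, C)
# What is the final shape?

Input shape: (32, 12, 42, 45)
  -> after flatten(2): (32, 12, 1890)
Output shape: (32, 1890, 12)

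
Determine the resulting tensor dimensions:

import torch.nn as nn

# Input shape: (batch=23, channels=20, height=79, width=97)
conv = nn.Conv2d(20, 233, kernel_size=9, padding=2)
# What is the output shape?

Input shape: (23, 20, 79, 97)
Output shape: (23, 233, 75, 93)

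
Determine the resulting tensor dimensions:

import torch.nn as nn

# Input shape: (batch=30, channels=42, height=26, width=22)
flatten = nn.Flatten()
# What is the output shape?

Input shape: (30, 42, 26, 22)
Output shape: (30, 24024)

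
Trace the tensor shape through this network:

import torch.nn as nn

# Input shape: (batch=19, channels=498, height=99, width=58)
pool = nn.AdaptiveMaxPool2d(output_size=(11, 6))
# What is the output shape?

Input shape: (19, 498, 99, 58)
Output shape: (19, 498, 11, 6)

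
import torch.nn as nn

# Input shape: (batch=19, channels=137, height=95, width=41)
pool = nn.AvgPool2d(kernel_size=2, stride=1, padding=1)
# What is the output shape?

Input shape: (19, 137, 95, 41)
Output shape: (19, 137, 96, 42)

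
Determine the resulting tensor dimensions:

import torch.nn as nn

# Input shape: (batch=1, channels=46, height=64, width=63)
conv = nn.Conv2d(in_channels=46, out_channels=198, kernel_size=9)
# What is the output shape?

Input shape: (1, 46, 64, 63)
Output shape: (1, 198, 56, 55)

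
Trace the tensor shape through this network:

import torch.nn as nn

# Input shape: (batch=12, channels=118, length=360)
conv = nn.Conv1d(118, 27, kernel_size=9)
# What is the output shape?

Input shape: (12, 118, 360)
Output shape: (12, 27, 352)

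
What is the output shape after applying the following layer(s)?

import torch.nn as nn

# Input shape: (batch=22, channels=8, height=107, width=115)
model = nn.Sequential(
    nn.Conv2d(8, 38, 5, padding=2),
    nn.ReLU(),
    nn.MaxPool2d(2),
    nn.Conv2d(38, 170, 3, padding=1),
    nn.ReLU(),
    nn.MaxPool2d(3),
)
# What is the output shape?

Input shape: (22, 8, 107, 115)
  -> after first Conv2d: (22, 38, 107, 115)
  -> after first MaxPool2d: (22, 38, 53, 57)
  -> after second Conv2d: (22, 170, 53, 57)
Output shape: (22, 170, 17, 19)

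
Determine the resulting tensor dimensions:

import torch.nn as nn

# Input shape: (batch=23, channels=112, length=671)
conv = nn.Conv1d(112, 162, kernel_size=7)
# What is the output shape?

Input shape: (23, 112, 671)
Output shape: (23, 162, 665)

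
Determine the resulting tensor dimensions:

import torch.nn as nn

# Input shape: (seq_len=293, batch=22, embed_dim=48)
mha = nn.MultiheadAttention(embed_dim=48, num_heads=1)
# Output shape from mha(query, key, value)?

Input shape: (293, 22, 48)
Output shape: (293, 22, 48)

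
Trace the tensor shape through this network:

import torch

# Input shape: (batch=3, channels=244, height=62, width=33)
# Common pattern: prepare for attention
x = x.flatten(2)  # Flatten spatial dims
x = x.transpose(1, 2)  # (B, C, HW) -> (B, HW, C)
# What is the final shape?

Input shape: (3, 244, 62, 33)
  -> after flatten(2): (3, 244, 2046)
Output shape: (3, 2046, 244)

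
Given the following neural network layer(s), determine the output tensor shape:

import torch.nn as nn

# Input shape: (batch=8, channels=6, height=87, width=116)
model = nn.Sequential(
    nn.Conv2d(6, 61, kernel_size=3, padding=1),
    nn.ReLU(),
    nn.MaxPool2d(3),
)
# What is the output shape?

Input shape: (8, 6, 87, 116)
  -> after Conv2d: (8, 61, 87, 116)
  -> after ReLU: (8, 61, 87, 116)
Output shape: (8, 61, 29, 38)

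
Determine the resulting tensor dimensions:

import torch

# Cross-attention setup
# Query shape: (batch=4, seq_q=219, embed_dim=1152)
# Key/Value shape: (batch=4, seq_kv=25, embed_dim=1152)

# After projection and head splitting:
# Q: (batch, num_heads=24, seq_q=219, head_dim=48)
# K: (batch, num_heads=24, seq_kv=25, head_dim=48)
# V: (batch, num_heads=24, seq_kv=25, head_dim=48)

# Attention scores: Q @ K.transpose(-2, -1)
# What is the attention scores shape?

Input shape: (4, 219, 1152)
Output shape: (4, 24, 219, 25)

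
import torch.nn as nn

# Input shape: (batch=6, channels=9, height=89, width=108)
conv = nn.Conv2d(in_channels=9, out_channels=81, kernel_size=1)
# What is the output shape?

Input shape: (6, 9, 89, 108)
Output shape: (6, 81, 89, 108)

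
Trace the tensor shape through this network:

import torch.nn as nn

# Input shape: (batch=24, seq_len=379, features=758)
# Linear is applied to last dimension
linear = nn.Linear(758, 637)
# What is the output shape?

Input shape: (24, 379, 758)
Output shape: (24, 379, 637)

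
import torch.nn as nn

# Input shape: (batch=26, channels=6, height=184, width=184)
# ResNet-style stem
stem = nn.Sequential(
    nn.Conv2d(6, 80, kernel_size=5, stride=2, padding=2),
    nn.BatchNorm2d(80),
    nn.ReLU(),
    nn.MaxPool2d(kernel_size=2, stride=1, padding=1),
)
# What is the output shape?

Input shape: (26, 6, 184, 184)
  -> after Conv2d 5x5 stride=2: (26, 80, 92, 92)
Output shape: (26, 80, 93, 93)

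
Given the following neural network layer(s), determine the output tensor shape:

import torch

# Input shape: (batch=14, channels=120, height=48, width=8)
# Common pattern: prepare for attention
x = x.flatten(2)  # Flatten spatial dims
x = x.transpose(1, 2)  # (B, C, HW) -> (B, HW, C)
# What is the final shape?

Input shape: (14, 120, 48, 8)
  -> after flatten(2): (14, 120, 384)
Output shape: (14, 384, 120)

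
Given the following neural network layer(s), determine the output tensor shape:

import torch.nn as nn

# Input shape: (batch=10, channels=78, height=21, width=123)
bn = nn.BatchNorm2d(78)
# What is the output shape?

Input shape: (10, 78, 21, 123)
Output shape: (10, 78, 21, 123)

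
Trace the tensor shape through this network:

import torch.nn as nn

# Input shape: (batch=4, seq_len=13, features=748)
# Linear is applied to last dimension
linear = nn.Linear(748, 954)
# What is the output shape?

Input shape: (4, 13, 748)
Output shape: (4, 13, 954)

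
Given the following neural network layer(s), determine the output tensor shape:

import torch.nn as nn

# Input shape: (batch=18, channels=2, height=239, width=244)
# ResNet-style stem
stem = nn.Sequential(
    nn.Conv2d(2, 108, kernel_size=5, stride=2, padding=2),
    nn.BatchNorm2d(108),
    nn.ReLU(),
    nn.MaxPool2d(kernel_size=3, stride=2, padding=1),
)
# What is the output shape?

Input shape: (18, 2, 239, 244)
  -> after Conv2d 5x5 stride=2: (18, 108, 120, 122)
Output shape: (18, 108, 60, 61)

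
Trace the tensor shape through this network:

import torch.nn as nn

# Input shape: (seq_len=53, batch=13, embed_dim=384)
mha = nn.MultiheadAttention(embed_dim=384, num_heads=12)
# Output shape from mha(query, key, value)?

Input shape: (53, 13, 384)
Output shape: (53, 13, 384)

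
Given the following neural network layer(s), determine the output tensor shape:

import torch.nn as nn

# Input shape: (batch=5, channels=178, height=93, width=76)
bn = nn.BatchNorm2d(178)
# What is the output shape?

Input shape: (5, 178, 93, 76)
Output shape: (5, 178, 93, 76)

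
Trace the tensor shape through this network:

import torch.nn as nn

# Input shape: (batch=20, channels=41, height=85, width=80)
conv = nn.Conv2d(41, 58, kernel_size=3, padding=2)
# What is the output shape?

Input shape: (20, 41, 85, 80)
Output shape: (20, 58, 87, 82)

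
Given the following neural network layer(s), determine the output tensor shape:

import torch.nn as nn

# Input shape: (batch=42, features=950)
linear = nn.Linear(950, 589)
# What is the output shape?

Input shape: (42, 950)
Output shape: (42, 589)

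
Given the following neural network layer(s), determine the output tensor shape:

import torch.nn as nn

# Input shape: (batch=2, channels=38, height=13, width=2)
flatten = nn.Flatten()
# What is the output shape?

Input shape: (2, 38, 13, 2)
Output shape: (2, 988)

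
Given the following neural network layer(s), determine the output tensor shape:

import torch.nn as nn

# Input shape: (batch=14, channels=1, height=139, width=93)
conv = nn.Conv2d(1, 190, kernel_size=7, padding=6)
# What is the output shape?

Input shape: (14, 1, 139, 93)
Output shape: (14, 190, 145, 99)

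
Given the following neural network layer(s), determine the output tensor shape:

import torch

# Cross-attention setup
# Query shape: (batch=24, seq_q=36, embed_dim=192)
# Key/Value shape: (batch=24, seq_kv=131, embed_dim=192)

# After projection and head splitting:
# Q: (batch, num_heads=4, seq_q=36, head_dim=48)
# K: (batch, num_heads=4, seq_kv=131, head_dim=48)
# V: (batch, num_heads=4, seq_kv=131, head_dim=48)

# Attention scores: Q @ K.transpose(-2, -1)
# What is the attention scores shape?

Input shape: (24, 36, 192)
Output shape: (24, 4, 36, 131)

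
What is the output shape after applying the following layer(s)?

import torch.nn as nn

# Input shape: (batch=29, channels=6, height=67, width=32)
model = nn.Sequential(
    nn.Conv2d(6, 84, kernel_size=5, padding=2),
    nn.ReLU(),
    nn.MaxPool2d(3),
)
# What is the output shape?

Input shape: (29, 6, 67, 32)
  -> after Conv2d: (29, 84, 67, 32)
  -> after ReLU: (29, 84, 67, 32)
Output shape: (29, 84, 22, 10)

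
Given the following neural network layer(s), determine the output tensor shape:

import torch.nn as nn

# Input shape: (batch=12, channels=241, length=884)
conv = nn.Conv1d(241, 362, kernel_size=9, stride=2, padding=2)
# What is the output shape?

Input shape: (12, 241, 884)
Output shape: (12, 362, 440)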